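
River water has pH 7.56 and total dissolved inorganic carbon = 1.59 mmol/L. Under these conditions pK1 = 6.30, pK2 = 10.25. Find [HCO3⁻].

α₁ = 1 / (1 + [H⁺]/K1 + K2/[H⁺]) = 1 / (1 + 10^-1.26 + 10^-2.69)
   = 1 / (1 + 0.054954 + 0.0020417) = 1/1.0570 = 0.9461
[HCO3⁻] = α₁ × DIC = 0.9461 × 1.59 = 1.50 mmol/L

[HCO3⁻] = 1.50 mmol/L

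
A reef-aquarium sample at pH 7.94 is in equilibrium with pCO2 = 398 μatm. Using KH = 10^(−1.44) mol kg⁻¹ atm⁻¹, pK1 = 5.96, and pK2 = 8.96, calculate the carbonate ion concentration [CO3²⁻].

[CO2*] = KH · pCO2 = 10^(−1.44) × 398×10^-6 = 1.445×10^-5 mol/kg
α₀ = 1/(1 + K1/[H⁺] + K1K2/[H⁺]²) = 1/(1 + 10^+1.98 + 10^+0.96) = 0.009468
DIC = [CO2*]/α₀ = 1.445×10^-5 / 0.009468 = 1.526 mmol/kg
[CO3²⁻] = α₂·DIC; α₂ = 0.08635, so [CO3²⁻] = 0.08635 × 1.526 = 0.132 mmol/kg

[CO3²⁻] = 0.132 mmol/kg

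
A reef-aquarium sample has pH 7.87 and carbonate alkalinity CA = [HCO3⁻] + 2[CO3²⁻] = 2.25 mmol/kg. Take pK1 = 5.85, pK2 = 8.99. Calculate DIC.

CA = [HCO3⁻] + 2[CO3²⁻] = (α₁ + 2α₂)·DIC
At pH 7.87: [H⁺]/K1 = 10^-2.02 = 0.0095499, K2/[H⁺] = 10^-1.12 = 0.075858
α₁ = 1/(1 + 0.0095499 + 0.075858) = 1/1.0854 = 0.9213; α₂ = α₁·K2/[H⁺] = 0.06989
α₁ + 2α₂ = 1.0611
DIC = CA / (α₁ + 2α₂) = 2.25 / 1.0611 = 2.12 mmol/kg

DIC = 2.12 mmol/kg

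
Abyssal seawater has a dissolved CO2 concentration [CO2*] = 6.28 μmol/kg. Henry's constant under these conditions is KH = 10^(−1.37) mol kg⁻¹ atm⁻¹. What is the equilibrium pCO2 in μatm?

KH = 10^(−1.37) = 4.266×10^-2 mol kg⁻¹ atm⁻¹
pCO2 = [CO2*]/KH = 6.28×10^-6 / 4.266×10^-2 = 1.47×10^-4 atm = 147 μatm

pCO2 = 147 μatm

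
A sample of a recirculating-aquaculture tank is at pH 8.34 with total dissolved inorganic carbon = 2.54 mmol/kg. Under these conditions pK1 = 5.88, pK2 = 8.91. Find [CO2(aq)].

[CO2*] = 6.92 μmol/kg

α₀ = 1 / (1 + K1/[H⁺] + K1K2/[H⁺]²) = 1 / (1 + 10^+2.46 + 10^+1.89)
   = 1 / (1 + 288.40 + 77.625) = 1/367.03 = 0.002725
[CO2*] = α₀ × DIC = 0.002725 × 2.54 = 0.00692 mmol/kg = 6.92 μmol/kg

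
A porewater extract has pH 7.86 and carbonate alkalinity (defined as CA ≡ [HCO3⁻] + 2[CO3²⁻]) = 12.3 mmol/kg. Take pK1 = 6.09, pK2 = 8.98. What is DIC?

DIC = 11.7 mmol/kg

CA = [HCO3⁻] + 2[CO3²⁻] = (α₁ + 2α₂)·DIC
At pH 7.86: [H⁺]/K1 = 10^-1.77 = 0.016982, K2/[H⁺] = 10^-1.12 = 0.075858
α₁ = 1/(1 + 0.016982 + 0.075858) = 1/1.0928 = 0.9150; α₂ = α₁·K2/[H⁺] = 0.06941
α₁ + 2α₂ = 1.0539
DIC = CA / (α₁ + 2α₂) = 12.3 / 1.0539 = 11.7 mmol/kg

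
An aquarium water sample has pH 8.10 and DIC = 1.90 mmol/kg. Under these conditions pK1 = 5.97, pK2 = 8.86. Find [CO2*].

α₀ = 1 / (1 + K1/[H⁺] + K1K2/[H⁺]²) = 1 / (1 + 10^+2.13 + 10^+1.37)
   = 1 / (1 + 134.90 + 23.442) = 1/159.34 = 0.006276
[CO2*] = α₀ × DIC = 0.006276 × 1.90 = 0.0119 mmol/kg = 11.9 μmol/kg

[CO2*] = 11.9 μmol/kg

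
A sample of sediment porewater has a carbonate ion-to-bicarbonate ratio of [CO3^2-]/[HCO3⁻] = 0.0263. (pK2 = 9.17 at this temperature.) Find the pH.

From K2 = [H⁺][CO3^2-]/[HCO3⁻]:  pH = pK2 + log₁₀([CO3^2-]/[HCO3⁻])
log₁₀(0.0263) = -1.580
pH = 9.17 + (-1.580) = 7.59

pH = 7.59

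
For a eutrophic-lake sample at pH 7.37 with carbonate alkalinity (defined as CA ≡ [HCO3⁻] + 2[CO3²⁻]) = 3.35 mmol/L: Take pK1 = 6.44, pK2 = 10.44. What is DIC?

CA = [HCO3⁻] + 2[CO3²⁻] = (α₁ + 2α₂)·DIC
At pH 7.37: [H⁺]/K1 = 10^-0.93 = 0.11749, K2/[H⁺] = 10^-3.07 = 0.00085114
α₁ = 1/(1 + 0.11749 + 0.00085114) = 1/1.1183 = 0.8942; α₂ = α₁·K2/[H⁺] = 0.0007611
α₁ + 2α₂ = 0.8957
DIC = CA / (α₁ + 2α₂) = 3.35 / 0.8957 = 3.74 mmol/L

DIC = 3.74 mmol/L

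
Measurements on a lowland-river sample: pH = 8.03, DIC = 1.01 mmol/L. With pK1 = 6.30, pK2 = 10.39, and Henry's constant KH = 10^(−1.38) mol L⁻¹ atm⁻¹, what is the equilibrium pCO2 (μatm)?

α₀ = 1 / (1 + K1/[H⁺] + K1K2/[H⁺]²) = 1 / (1 + 10^+1.73 + 10^-0.63)
   = 1 / (1 + 53.703 + 0.23442) = 1/54.938 = 0.01820
[CO2*] = α₀ × DIC = 0.01820 × 1.01 = 0.01838 mmol/L = 18.38 μmol/L
pCO2 = [CO2*]/KH = 1.838×10^-5 / 4.169×10^-2 = 441 μatm

pCO2 = 441 μatm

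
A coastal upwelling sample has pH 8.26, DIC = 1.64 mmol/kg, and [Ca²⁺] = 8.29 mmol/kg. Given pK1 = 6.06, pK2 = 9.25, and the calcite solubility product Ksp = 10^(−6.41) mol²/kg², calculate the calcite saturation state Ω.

Ω = 3.23

α₂ = 1 / (1 + [H⁺]/K2 + [H⁺]²/(K1K2)) = 1 / (1 + 10^+0.99 + 10^-1.21)
   = 1 / (1 + 9.7724 + 0.061660) = 1/10.834 = 0.09230
[CO3²⁻] = α₂ × DIC = 0.09230 × 1.64 = 0.1514 mmol/kg
Ksp = 10^(−6.41) = 3.890×10^-7
Ω = [Ca²⁺][CO3²⁻]/Ksp = (8.29×10^-3)(1.514×10^-4) / 3.890×10^-7 = 3.23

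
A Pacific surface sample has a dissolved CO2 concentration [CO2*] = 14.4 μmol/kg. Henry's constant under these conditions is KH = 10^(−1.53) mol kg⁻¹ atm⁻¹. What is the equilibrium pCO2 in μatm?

KH = 10^(−1.53) = 2.951×10^-2 mol kg⁻¹ atm⁻¹
pCO2 = [CO2*]/KH = 14.4×10^-6 / 2.951×10^-2 = 4.88×10^-4 atm = 488 μatm

pCO2 = 488 μatm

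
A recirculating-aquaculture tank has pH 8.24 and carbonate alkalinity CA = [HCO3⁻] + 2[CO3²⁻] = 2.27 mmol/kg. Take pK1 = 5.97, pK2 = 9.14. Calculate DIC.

DIC = 2.05 mmol/kg

CA = [HCO3⁻] + 2[CO3²⁻] = (α₁ + 2α₂)·DIC
At pH 8.24: [H⁺]/K1 = 10^-2.27 = 0.0053703, K2/[H⁺] = 10^-0.90 = 0.12589
α₁ = 1/(1 + 0.0053703 + 0.12589) = 1/1.1313 = 0.8840; α₂ = α₁·K2/[H⁺] = 0.1113
α₁ + 2α₂ = 1.1065
DIC = CA / (α₁ + 2α₂) = 2.27 / 1.1065 = 2.05 mmol/kg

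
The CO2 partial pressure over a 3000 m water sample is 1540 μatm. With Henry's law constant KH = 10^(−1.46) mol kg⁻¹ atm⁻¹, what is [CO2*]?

KH = 10^(−1.46) = 3.467×10^-2 mol kg⁻¹ atm⁻¹
[CO2*] = KH · pCO2 = 3.467×10^-2 × 1540×10^-6 atm = 5.34×10^-5 mol/kg

[CO2*] = 53.4 μmol/kg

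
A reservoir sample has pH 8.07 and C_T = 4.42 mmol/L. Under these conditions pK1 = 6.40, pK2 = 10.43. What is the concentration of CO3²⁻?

[CO3²⁻] = 18.8 μmol/L

α₂ = 1 / (1 + [H⁺]/K2 + [H⁺]²/(K1K2)) = 1 / (1 + 10^+2.36 + 10^+0.69)
   = 1 / (1 + 229.09 + 4.8978) = 1/234.98 = 0.004256
[CO3²⁻] = α₂ × DIC = 0.004256 × 4.42 = 0.0188 mmol/L = 18.8 μmol/L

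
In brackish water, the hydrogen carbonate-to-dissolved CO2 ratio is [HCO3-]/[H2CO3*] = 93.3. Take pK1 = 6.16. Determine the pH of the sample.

From K1 = [H⁺][HCO3-]/[H2CO3*]:  pH = pK1 + log₁₀([HCO3-]/[H2CO3*])
log₁₀(93.3) = +1.970
pH = 6.16 + (+1.970) = 8.13

pH = 8.13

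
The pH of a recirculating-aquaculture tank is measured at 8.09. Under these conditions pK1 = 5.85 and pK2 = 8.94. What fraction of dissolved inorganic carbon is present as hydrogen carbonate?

α₁ = 1 / (1 + [H⁺]/K1 + K2/[H⁺]) = 1 / (1 + 10^-2.24 + 10^-0.85)
   = 1 / (1 + 0.0057544 + 0.14125) = 1/1.1470 = 0.8718

α₁ = 0.872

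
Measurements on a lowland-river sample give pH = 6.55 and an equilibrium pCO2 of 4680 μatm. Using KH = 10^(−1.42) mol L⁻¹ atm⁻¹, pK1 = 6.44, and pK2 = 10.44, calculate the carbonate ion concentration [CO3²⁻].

[CO2*] = KH · pCO2 = 10^(−1.42) × 4680×10^-6 = 1.779×10^-4 mol/L
α₀ = 1/(1 + K1/[H⁺] + K1K2/[H⁺]²) = 1/(1 + 10^+0.11 + 10^-3.78) = 0.4370
DIC = [CO2*]/α₀ = 1.779×10^-4 / 0.4370 = 0.4072 mmol/L
[CO3²⁻] = α₂·DIC; α₂ = 7.252×10^-5, so [CO3²⁻] = 7.252×10^-5 × 0.4072 = 2.95×10^-5 mmol/L = 0.0295 μmol/L

[CO3²⁻] = 0.0295 μmol/L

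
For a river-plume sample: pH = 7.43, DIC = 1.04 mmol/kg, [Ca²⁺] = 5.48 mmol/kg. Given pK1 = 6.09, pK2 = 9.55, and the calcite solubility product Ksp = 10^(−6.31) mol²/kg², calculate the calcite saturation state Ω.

Ω = 0.0838

α₂ = 1 / (1 + [H⁺]/K2 + [H⁺]²/(K1K2)) = 1 / (1 + 10^+2.12 + 10^+0.78)
   = 1 / (1 + 131.83 + 6.0256) = 1/138.85 = 0.007202
[CO3²⁻] = α₂ × DIC = 0.007202 × 1.04 = 0.007490 mmol/kg = 7.490 μmol/kg
Ksp = 10^(−6.31) = 4.898×10^-7
Ω = [Ca²⁺][CO3²⁻]/Ksp = (5.48×10^-3)(7.490×10^-6) / 4.898×10^-7 = 0.0838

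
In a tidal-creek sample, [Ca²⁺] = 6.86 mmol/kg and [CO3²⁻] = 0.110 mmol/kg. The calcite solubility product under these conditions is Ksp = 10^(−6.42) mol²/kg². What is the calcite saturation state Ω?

Ω = 1.98

Ksp = 10^(−6.42) = 3.802×10^-7
Ω = [Ca²⁺][CO3²⁻]/Ksp = (6.86×10^-3)(0.110×10^-3) / 3.802×10^-7 = 1.98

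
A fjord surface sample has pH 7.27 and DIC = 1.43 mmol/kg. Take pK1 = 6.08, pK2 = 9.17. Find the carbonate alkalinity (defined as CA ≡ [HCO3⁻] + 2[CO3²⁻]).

CA = [HCO3⁻] + 2[CO3²⁻] = (α₁ + 2α₂)·DIC
At pH 7.27: [H⁺]/K1 = 10^-1.19 = 0.064565, K2/[H⁺] = 10^-1.90 = 0.012589
α₁ = 1/(1 + 0.064565 + 0.012589) = 1/1.0772 = 0.9284; α₂ = α₁·K2/[H⁺] = 0.01169
α₁ + 2α₂ = 0.9517
CA = 0.9517 × 1.43 = 1.36 mmol/kg

CA = 1.36 mmol/kg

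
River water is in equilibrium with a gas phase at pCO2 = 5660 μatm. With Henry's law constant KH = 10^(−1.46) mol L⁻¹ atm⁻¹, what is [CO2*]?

KH = 10^(−1.46) = 3.467×10^-2 mol L⁻¹ atm⁻¹
[CO2*] = KH · pCO2 = 3.467×10^-2 × 5660×10^-6 atm = 1.96×10^-4 mol/L

[CO2*] = 196 μmol/L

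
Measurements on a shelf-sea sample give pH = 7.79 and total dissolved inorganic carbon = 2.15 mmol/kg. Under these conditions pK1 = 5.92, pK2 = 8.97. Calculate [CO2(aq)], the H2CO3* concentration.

α₀ = 1 / (1 + K1/[H⁺] + K1K2/[H⁺]²) = 1 / (1 + 10^+1.87 + 10^+0.69)
   = 1 / (1 + 74.131 + 4.8978) = 1/80.029 = 0.01250
[CO2*] = α₀ × DIC = 0.01250 × 2.15 = 0.0269 mmol/kg

[CO2*] = 0.0269 mmol/kg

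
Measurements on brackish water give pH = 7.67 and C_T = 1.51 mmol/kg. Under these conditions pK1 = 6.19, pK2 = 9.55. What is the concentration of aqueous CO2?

[CO2*] = 0.0478 mmol/kg

α₀ = 1 / (1 + K1/[H⁺] + K1K2/[H⁺]²) = 1 / (1 + 10^+1.48 + 10^-0.40)
   = 1 / (1 + 30.200 + 0.39811) = 1/31.598 = 0.03165
[CO2*] = α₀ × DIC = 0.03165 × 1.51 = 0.0478 mmol/kg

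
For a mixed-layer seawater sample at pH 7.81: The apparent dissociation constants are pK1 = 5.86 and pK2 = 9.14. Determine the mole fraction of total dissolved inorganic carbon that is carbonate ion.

α₂ = 1 / (1 + [H⁺]/K2 + [H⁺]²/(K1K2)) = 1 / (1 + 10^+1.33 + 10^-0.62)
   = 1 / (1 + 21.380 + 0.23988) = 1/22.620 = 0.04421

α₂ = 0.0442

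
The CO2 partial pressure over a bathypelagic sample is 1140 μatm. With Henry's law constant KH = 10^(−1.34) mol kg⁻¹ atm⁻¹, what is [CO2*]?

KH = 10^(−1.34) = 4.571×10^-2 mol kg⁻¹ atm⁻¹
[CO2*] = KH · pCO2 = 4.571×10^-2 × 1140×10^-6 atm = 5.21×10^-5 mol/kg

[CO2*] = 52.1 μmol/kg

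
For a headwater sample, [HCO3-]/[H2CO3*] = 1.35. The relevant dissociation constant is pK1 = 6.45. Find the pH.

pH = 6.58

From K1 = [H⁺][HCO3-]/[H2CO3*]:  pH = pK1 + log₁₀([HCO3-]/[H2CO3*])
log₁₀(1.35) = +0.130
pH = 6.45 + (+0.130) = 6.58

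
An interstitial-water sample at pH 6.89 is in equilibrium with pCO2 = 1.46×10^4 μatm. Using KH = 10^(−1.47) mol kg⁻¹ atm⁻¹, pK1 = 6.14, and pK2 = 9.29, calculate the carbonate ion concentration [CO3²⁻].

[CO2*] = KH · pCO2 = 10^(−1.47) × 1.46×10^4×10^-6 = 4.947×10^-4 mol/kg
α₀ = 1/(1 + K1/[H⁺] + K1K2/[H⁺]²) = 1/(1 + 10^+0.75 + 10^-1.65) = 0.1505
DIC = [CO2*]/α₀ = 4.947×10^-4 / 0.1505 = 3.288 mmol/kg
[CO3²⁻] = α₂·DIC; α₂ = 0.003369, so [CO3²⁻] = 0.003369 × 3.288 = 0.0111 mmol/kg = 11.1 μmol/kg

[CO3²⁻] = 11.1 μmol/kg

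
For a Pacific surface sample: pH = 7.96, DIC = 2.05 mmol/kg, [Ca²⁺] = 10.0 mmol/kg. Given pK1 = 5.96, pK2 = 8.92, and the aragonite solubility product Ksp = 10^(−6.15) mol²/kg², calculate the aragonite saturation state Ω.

Ω = 2.84

α₂ = 1 / (1 + [H⁺]/K2 + [H⁺]²/(K1K2)) = 1 / (1 + 10^+0.96 + 10^-1.04)
   = 1 / (1 + 9.1201 + 0.091201) = 1/10.211 = 0.09793
[CO3²⁻] = α₂ × DIC = 0.09793 × 2.05 = 0.2008 mmol/kg
Ksp = 10^(−6.15) = 7.079×10^-7
Ω = [Ca²⁺][CO3²⁻]/Ksp = (10.0×10^-3)(2.008×10^-4) / 7.079×10^-7 = 2.84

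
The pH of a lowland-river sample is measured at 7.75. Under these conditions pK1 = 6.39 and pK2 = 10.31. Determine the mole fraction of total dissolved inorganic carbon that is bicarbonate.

α₁ = 0.956

α₁ = 1 / (1 + [H⁺]/K1 + K2/[H⁺]) = 1 / (1 + 10^-1.36 + 10^-2.56)
   = 1 / (1 + 0.043652 + 0.0027542) = 1/1.0464 = 0.9557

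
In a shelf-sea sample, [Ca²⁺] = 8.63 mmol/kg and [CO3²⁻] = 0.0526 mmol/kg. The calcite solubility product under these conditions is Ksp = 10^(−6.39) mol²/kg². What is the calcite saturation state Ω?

Ksp = 10^(−6.39) = 4.074×10^-7
Ω = [Ca²⁺][CO3²⁻]/Ksp = (8.63×10^-3)(0.0526×10^-3) / 4.074×10^-7 = 1.11

Ω = 1.11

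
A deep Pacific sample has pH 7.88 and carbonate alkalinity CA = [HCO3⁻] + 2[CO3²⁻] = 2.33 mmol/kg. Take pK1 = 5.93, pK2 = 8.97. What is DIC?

DIC = 2.19 mmol/kg

CA = [HCO3⁻] + 2[CO3²⁻] = (α₁ + 2α₂)·DIC
At pH 7.88: [H⁺]/K1 = 10^-1.95 = 0.011220, K2/[H⁺] = 10^-1.09 = 0.081283
α₁ = 1/(1 + 0.011220 + 0.081283) = 1/1.0925 = 0.9153; α₂ = α₁·K2/[H⁺] = 0.07440
α₁ + 2α₂ = 1.0641
DIC = CA / (α₁ + 2α₂) = 2.33 / 1.0641 = 2.19 mmol/kg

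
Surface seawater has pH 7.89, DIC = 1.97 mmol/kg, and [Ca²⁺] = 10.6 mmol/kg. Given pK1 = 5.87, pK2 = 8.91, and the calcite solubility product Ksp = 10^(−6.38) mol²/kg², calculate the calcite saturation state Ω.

Ω = 4.33

α₂ = 1 / (1 + [H⁺]/K2 + [H⁺]²/(K1K2)) = 1 / (1 + 10^+1.02 + 10^-1.00)
   = 1 / (1 + 10.471 + 0.10000) = 1/11.571 = 0.08642
[CO3²⁻] = α₂ × DIC = 0.08642 × 1.97 = 0.1702 mmol/kg
Ksp = 10^(−6.38) = 4.169×10^-7
Ω = [Ca²⁺][CO3²⁻]/Ksp = (10.6×10^-3)(1.702×10^-4) / 4.169×10^-7 = 4.33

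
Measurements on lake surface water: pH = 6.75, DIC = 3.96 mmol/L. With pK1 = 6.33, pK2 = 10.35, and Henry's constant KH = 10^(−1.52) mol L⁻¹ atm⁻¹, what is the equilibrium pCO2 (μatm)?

pCO2 = 3.61×10^4 μatm

α₀ = 1 / (1 + K1/[H⁺] + K1K2/[H⁺]²) = 1 / (1 + 10^+0.42 + 10^-3.18)
   = 1 / (1 + 2.6303 + 0.00066069) = 1/3.6309 = 0.2754
[CO2*] = α₀ × DIC = 0.2754 × 3.96 = 1.091 mmol/L
pCO2 = [CO2*]/KH = 1.091×10^-3 / 3.020×10^-2 = 3.61×10^4 μatm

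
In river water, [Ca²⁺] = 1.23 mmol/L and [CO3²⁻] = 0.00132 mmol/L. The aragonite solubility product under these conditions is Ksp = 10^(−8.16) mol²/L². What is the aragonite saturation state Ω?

Ω = 0.235

Ksp = 10^(−8.16) = 6.918×10^-9
Ω = [Ca²⁺][CO3²⁻]/Ksp = (1.23×10^-3)(0.00132×10^-3) / 6.918×10^-9 = 0.235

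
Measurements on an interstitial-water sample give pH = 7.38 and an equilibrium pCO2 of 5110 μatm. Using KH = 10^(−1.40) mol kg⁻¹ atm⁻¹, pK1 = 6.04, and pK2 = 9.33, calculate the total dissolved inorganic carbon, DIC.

DIC = 4.70 mmol/kg

[CO2*] = KH · pCO2 = 10^(−1.40) × 5110×10^-6 = 2.034×10^-4 mol/kg
α₀ = 1/(1 + K1/[H⁺] + K1K2/[H⁺]²) = 1/(1 + 10^+1.34 + 10^-0.61) = 0.04325
DIC = [CO2*]/α₀ = 2.034×10^-4 / 0.04325 = 4.70 mmol/kg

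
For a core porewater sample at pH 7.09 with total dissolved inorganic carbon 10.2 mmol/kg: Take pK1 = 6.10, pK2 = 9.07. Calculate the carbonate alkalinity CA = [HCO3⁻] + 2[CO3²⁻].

CA = [HCO3⁻] + 2[CO3²⁻] = (α₁ + 2α₂)·DIC
At pH 7.09: [H⁺]/K1 = 10^-0.99 = 0.10233, K2/[H⁺] = 10^-1.98 = 0.010471
α₁ = 1/(1 + 0.10233 + 0.010471) = 1/1.1128 = 0.8986; α₂ = α₁·K2/[H⁺] = 0.009410
α₁ + 2α₂ = 0.9175
CA = 0.9175 × 10.2 = 9.36 mmol/kg

CA = 9.36 mmol/kg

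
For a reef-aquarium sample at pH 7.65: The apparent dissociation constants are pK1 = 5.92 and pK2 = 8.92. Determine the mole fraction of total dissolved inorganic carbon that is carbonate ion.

α₂ = 0.0501

α₂ = 1 / (1 + [H⁺]/K2 + [H⁺]²/(K1K2)) = 1 / (1 + 10^+1.27 + 10^-0.46)
   = 1 / (1 + 18.621 + 0.34674) = 1/19.968 = 0.05008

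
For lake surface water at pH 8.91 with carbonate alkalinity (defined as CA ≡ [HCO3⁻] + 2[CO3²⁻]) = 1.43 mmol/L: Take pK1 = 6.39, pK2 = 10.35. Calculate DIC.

DIC = 1.39 mmol/L

CA = [HCO3⁻] + 2[CO3²⁻] = (α₁ + 2α₂)·DIC
At pH 8.91: [H⁺]/K1 = 10^-2.52 = 0.0030200, K2/[H⁺] = 10^-1.44 = 0.036308
α₁ = 1/(1 + 0.0030200 + 0.036308) = 1/1.0393 = 0.9622; α₂ = α₁·K2/[H⁺] = 0.03493
α₁ + 2α₂ = 1.0320
DIC = CA / (α₁ + 2α₂) = 1.43 / 1.0320 = 1.39 mmol/L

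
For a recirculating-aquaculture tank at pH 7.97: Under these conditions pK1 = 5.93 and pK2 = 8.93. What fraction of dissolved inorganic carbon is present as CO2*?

α₀ = 0.00815

α₀ = 1 / (1 + K1/[H⁺] + K1K2/[H⁺]²) = 1 / (1 + 10^+2.04 + 10^+1.08)
   = 1 / (1 + 109.65 + 12.023) = 1/122.67 = 0.008152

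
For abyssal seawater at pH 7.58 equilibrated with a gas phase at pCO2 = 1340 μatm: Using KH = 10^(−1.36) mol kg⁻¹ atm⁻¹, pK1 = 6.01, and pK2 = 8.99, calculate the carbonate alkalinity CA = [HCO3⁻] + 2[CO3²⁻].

CA = 2.34 mmol/kg

[CO2*] = KH · pCO2 = 10^(−1.36) × 1340×10^-6 = 5.849×10^-5 mol/kg
α₀ = 1/(1 + K1/[H⁺] + K1K2/[H⁺]²) = 1/(1 + 10^+1.57 + 10^+0.16) = 0.02525
DIC = [CO2*]/α₀ = 5.849×10^-5 / 0.02525 = 2.316 mmol/kg
CA = (α₁ + 2α₂)·DIC = (0.9382 + 2×0.03650) × 2.316 = 2.34 mmol/kg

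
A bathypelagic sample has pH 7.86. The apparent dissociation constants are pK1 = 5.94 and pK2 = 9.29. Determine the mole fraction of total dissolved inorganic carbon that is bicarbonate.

α₁ = 1 / (1 + [H⁺]/K1 + K2/[H⁺]) = 1 / (1 + 10^-1.92 + 10^-1.43)
   = 1 / (1 + 0.012023 + 0.037154) = 1/1.0492 = 0.9531

α₁ = 0.953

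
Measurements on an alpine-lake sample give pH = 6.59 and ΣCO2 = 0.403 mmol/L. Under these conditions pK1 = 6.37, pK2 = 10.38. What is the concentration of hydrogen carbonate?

α₁ = 1 / (1 + [H⁺]/K1 + K2/[H⁺]) = 1 / (1 + 10^-0.22 + 10^-3.79)
   = 1 / (1 + 0.60256 + 0.00016218) = 1/1.6027 = 0.6239
[HCO3⁻] = α₁ × DIC = 0.6239 × 0.403 = 0.251 mmol/L

[HCO3⁻] = 0.251 mmol/L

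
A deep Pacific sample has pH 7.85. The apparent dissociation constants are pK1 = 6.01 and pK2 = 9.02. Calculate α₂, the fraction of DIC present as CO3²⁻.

α₂ = 1 / (1 + [H⁺]/K2 + [H⁺]²/(K1K2)) = 1 / (1 + 10^+1.17 + 10^-0.67)
   = 1 / (1 + 14.791 + 0.21380) = 1/16.005 = 0.06248

α₂ = 0.0625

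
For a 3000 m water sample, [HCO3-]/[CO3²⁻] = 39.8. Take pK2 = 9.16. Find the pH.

pH = 7.56

From K2 = [H⁺][CO3²⁻]/[HCO3-]:  pH = pK2 − log₁₀([HCO3-]/[CO3²⁻])
log₁₀(39.8) = +1.600
pH = 9.16 − (+1.600) = 7.56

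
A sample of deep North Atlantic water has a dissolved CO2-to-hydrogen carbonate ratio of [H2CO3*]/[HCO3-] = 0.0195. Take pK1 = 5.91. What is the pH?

From K1 = [H⁺][HCO3-]/[H2CO3*]:  pH = pK1 − log₁₀([H2CO3*]/[HCO3-])
log₁₀(0.0195) = -1.710
pH = 5.91 − (-1.710) = 7.62

pH = 7.62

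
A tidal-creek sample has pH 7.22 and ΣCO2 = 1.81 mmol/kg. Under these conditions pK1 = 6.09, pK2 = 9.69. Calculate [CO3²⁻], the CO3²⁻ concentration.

[CO3²⁻] = 5.69 μmol/kg

α₂ = 1 / (1 + [H⁺]/K2 + [H⁺]²/(K1K2)) = 1 / (1 + 10^+2.47 + 10^+1.34)
   = 1 / (1 + 295.12 + 21.878) = 1/318.00 = 0.003145
[CO3²⁻] = α₂ × DIC = 0.003145 × 1.81 = 0.00569 mmol/kg = 5.69 μmol/kg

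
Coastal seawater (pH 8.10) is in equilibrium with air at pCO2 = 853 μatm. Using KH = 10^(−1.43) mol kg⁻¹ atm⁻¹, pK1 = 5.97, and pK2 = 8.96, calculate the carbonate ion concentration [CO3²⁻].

[CO2*] = KH · pCO2 = 10^(−1.43) × 853×10^-6 = 3.169×10^-5 mol/kg
α₀ = 1/(1 + K1/[H⁺] + K1K2/[H⁺]²) = 1/(1 + 10^+2.13 + 10^+1.27) = 0.006472
DIC = [CO2*]/α₀ = 3.169×10^-5 / 0.006472 = 4.897 mmol/kg
[CO3²⁻] = α₂·DIC; α₂ = 0.1205, so [CO3²⁻] = 0.1205 × 4.897 = 0.590 mmol/kg

[CO3²⁻] = 0.590 mmol/kg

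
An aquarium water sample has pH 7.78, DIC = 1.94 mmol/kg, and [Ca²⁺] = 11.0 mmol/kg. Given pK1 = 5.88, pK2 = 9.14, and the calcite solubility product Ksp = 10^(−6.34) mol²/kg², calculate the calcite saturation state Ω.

Ω = 1.93

α₂ = 1 / (1 + [H⁺]/K2 + [H⁺]²/(K1K2)) = 1 / (1 + 10^+1.36 + 10^-0.54)
   = 1 / (1 + 22.909 + 0.28840) = 1/24.197 = 0.04133
[CO3²⁻] = α₂ × DIC = 0.04133 × 1.94 = 0.08017 mmol/kg
Ksp = 10^(−6.34) = 4.571×10^-7
Ω = [Ca²⁺][CO3²⁻]/Ksp = (11.0×10^-3)(8.017×10^-5) / 4.571×10^-7 = 1.93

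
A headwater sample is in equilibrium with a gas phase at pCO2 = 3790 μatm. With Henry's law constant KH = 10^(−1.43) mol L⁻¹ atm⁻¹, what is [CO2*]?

[CO2*] = 141 μmol/L

KH = 10^(−1.43) = 3.715×10^-2 mol L⁻¹ atm⁻¹
[CO2*] = KH · pCO2 = 3.715×10^-2 × 3790×10^-6 atm = 1.41×10^-4 mol/L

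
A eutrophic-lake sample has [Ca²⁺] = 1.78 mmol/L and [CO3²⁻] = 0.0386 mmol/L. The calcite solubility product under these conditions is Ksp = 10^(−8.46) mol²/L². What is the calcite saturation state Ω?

Ksp = 10^(−8.46) = 3.467×10^-9
Ω = [Ca²⁺][CO3²⁻]/Ksp = (1.78×10^-3)(0.0386×10^-3) / 3.467×10^-9 = 19.8

Ω = 19.8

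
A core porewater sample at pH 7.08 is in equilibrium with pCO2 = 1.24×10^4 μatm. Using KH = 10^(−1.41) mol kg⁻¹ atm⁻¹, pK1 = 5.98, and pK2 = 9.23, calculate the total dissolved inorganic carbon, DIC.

DIC = 6.60 mmol/kg

[CO2*] = KH · pCO2 = 10^(−1.41) × 1.24×10^4×10^-6 = 4.824×10^-4 mol/kg
α₀ = 1/(1 + K1/[H⁺] + K1K2/[H⁺]²) = 1/(1 + 10^+1.10 + 10^-1.05) = 0.07311
DIC = [CO2*]/α₀ = 4.824×10^-4 / 0.07311 = 6.60 mmol/kg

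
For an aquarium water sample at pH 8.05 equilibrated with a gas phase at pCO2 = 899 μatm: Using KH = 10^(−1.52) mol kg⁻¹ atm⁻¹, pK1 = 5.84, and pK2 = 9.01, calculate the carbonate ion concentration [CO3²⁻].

[CO3²⁻] = 0.483 mmol/kg

[CO2*] = KH · pCO2 = 10^(−1.52) × 899×10^-6 = 2.715×10^-5 mol/kg
α₀ = 1/(1 + K1/[H⁺] + K1K2/[H⁺]²) = 1/(1 + 10^+2.21 + 10^+1.25) = 0.005526
DIC = [CO2*]/α₀ = 2.715×10^-5 / 0.005526 = 4.913 mmol/kg
[CO3²⁻] = α₂·DIC; α₂ = 0.09827, so [CO3²⁻] = 0.09827 × 4.913 = 0.483 mmol/kg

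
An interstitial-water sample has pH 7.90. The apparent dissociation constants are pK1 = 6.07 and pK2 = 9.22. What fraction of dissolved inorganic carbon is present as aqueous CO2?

α₀ = 0.0139

α₀ = 1 / (1 + K1/[H⁺] + K1K2/[H⁺]²) = 1 / (1 + 10^+1.83 + 10^+0.51)
   = 1 / (1 + 67.608 + 3.2359) = 1/71.844 = 0.01392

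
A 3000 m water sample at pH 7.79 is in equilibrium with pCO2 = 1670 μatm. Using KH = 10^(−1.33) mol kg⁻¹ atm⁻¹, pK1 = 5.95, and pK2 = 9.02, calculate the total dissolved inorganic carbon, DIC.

DIC = 5.80 mmol/kg

[CO2*] = KH · pCO2 = 10^(−1.33) × 1670×10^-6 = 7.811×10^-5 mol/kg
α₀ = 1/(1 + K1/[H⁺] + K1K2/[H⁺]²) = 1/(1 + 10^+1.84 + 10^+0.61) = 0.01347
DIC = [CO2*]/α₀ = 7.811×10^-5 / 0.01347 = 5.80 mmol/kg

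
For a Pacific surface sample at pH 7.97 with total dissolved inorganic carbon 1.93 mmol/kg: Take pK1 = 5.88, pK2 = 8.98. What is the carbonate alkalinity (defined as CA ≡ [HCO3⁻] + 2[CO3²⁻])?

CA = 2.09 mmol/kg

CA = [HCO3⁻] + 2[CO3²⁻] = (α₁ + 2α₂)·DIC
At pH 7.97: [H⁺]/K1 = 10^-2.09 = 0.0081283, K2/[H⁺] = 10^-1.01 = 0.097724
α₁ = 1/(1 + 0.0081283 + 0.097724) = 1/1.1059 = 0.9043; α₂ = α₁·K2/[H⁺] = 0.08837
α₁ + 2α₂ = 1.0810
CA = 1.0810 × 1.93 = 2.09 mmol/kg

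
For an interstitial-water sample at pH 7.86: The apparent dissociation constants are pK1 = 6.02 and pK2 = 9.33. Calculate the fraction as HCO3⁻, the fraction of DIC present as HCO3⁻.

α₁ = 0.954

α₁ = 1 / (1 + [H⁺]/K1 + K2/[H⁺]) = 1 / (1 + 10^-1.84 + 10^-1.47)
   = 1 / (1 + 0.014454 + 0.033884) = 1/1.0483 = 0.9539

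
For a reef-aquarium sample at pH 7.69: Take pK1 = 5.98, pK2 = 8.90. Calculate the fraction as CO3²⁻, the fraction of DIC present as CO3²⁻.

α₂ = 0.0570

α₂ = 1 / (1 + [H⁺]/K2 + [H⁺]²/(K1K2)) = 1 / (1 + 10^+1.21 + 10^-0.50)
   = 1 / (1 + 16.218 + 0.31623) = 1/17.534 = 0.05703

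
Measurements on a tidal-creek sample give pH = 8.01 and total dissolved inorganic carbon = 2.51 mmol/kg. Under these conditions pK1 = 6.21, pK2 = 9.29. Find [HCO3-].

α₁ = 1 / (1 + [H⁺]/K1 + K2/[H⁺]) = 1 / (1 + 10^-1.80 + 10^-1.28)
   = 1 / (1 + 0.015849 + 0.052481) = 1/1.0683 = 0.9360
[HCO3⁻] = α₁ × DIC = 0.9360 × 2.51 = 2.35 mmol/kg

[HCO3⁻] = 2.35 mmol/kg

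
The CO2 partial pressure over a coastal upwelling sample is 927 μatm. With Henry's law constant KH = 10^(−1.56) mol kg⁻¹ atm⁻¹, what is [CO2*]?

KH = 10^(−1.56) = 2.754×10^-2 mol kg⁻¹ atm⁻¹
[CO2*] = KH · pCO2 = 2.754×10^-2 × 927×10^-6 atm = 2.55×10^-5 mol/kg

[CO2*] = 25.5 μmol/kg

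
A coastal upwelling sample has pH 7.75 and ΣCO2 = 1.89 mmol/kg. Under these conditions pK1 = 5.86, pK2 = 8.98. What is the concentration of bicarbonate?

α₁ = 1 / (1 + [H⁺]/K1 + K2/[H⁺]) = 1 / (1 + 10^-1.89 + 10^-1.23)
   = 1 / (1 + 0.012882 + 0.058884) = 1/1.0718 = 0.9330
[HCO3⁻] = α₁ × DIC = 0.9330 × 1.89 = 1.76 mmol/kg

[HCO3⁻] = 1.76 mmol/kg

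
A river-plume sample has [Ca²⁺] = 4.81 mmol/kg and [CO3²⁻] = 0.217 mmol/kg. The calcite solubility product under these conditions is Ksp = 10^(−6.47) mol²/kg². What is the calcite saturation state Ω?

Ksp = 10^(−6.47) = 3.388×10^-7
Ω = [Ca²⁺][CO3²⁻]/Ksp = (4.81×10^-3)(0.217×10^-3) / 3.388×10^-7 = 3.08

Ω = 3.08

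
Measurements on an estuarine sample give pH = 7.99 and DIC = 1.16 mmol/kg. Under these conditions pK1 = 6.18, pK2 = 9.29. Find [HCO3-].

[HCO3⁻] = 1.09 mmol/kg

α₁ = 1 / (1 + [H⁺]/K1 + K2/[H⁺]) = 1 / (1 + 10^-1.81 + 10^-1.30)
   = 1 / (1 + 0.015488 + 0.050119) = 1/1.0656 = 0.9384
[HCO3⁻] = α₁ × DIC = 0.9384 × 1.16 = 1.09 mmol/kg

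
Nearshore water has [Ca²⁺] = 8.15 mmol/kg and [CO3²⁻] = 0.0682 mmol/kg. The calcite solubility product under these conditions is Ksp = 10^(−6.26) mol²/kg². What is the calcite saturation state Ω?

Ksp = 10^(−6.26) = 5.495×10^-7
Ω = [Ca²⁺][CO3²⁻]/Ksp = (8.15×10^-3)(0.0682×10^-3) / 5.495×10^-7 = 1.01

Ω = 1.01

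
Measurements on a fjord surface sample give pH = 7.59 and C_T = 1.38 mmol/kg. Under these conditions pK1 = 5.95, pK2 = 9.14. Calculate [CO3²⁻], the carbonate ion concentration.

[CO3²⁻] = 0.0370 mmol/kg

α₂ = 1 / (1 + [H⁺]/K2 + [H⁺]²/(K1K2)) = 1 / (1 + 10^+1.55 + 10^-0.09)
   = 1 / (1 + 35.481 + 0.81283) = 1/37.294 = 0.02681
[CO3²⁻] = α₂ × DIC = 0.02681 × 1.38 = 0.0370 mmol/kg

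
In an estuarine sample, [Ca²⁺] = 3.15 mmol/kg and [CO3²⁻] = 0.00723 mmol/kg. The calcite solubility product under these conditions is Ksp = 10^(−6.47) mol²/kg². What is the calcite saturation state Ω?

Ω = 0.0672

Ksp = 10^(−6.47) = 3.388×10^-7
Ω = [Ca²⁺][CO3²⁻]/Ksp = (3.15×10^-3)(0.00723×10^-3) / 3.388×10^-7 = 0.0672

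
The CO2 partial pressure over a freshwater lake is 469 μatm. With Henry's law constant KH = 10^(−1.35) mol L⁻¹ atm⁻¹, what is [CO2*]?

[CO2*] = 20.9 μmol/L

KH = 10^(−1.35) = 4.467×10^-2 mol L⁻¹ atm⁻¹
[CO2*] = KH · pCO2 = 4.467×10^-2 × 469×10^-6 atm = 2.09×10^-5 mol/L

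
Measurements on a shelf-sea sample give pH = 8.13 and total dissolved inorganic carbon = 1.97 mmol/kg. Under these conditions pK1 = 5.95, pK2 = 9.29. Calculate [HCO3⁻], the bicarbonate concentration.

[HCO3⁻] = 1.83 mmol/kg

α₁ = 1 / (1 + [H⁺]/K1 + K2/[H⁺]) = 1 / (1 + 10^-2.18 + 10^-1.16)
   = 1 / (1 + 0.0066069 + 0.069183) = 1/1.0758 = 0.9295
[HCO3⁻] = α₁ × DIC = 0.9295 × 1.97 = 1.83 mmol/kg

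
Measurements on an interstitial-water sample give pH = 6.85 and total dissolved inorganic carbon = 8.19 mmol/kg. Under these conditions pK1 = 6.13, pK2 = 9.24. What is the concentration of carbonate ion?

α₂ = 1 / (1 + [H⁺]/K2 + [H⁺]²/(K1K2)) = 1 / (1 + 10^+2.39 + 10^+1.67)
   = 1 / (1 + 245.47 + 46.774) = 1/293.24 = 0.003410
[CO3²⁻] = α₂ × DIC = 0.003410 × 8.19 = 0.0279 mmol/kg

[CO3²⁻] = 0.0279 mmol/kg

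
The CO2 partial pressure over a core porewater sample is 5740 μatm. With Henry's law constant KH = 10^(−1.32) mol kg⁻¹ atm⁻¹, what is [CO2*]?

[CO2*] = 275 μmol/kg

KH = 10^(−1.32) = 4.786×10^-2 mol kg⁻¹ atm⁻¹
[CO2*] = KH · pCO2 = 4.786×10^-2 × 5740×10^-6 atm = 2.75×10^-4 mol/kg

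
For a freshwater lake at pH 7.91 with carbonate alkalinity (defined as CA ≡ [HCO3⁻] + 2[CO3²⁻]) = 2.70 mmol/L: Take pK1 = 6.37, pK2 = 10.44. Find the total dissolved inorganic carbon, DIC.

CA = [HCO3⁻] + 2[CO3²⁻] = (α₁ + 2α₂)·DIC
At pH 7.91: [H⁺]/K1 = 10^-1.54 = 0.028840, K2/[H⁺] = 10^-2.53 = 0.0029512
α₁ = 1/(1 + 0.028840 + 0.0029512) = 1/1.0318 = 0.9692; α₂ = α₁·K2/[H⁺] = 0.002860
α₁ + 2α₂ = 0.9749
DIC = CA / (α₁ + 2α₂) = 2.70 / 0.9749 = 2.77 mmol/L

DIC = 2.77 mmol/L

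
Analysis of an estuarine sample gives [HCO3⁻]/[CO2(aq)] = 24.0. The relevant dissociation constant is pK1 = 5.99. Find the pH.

pH = 7.37

From K1 = [H⁺][HCO3⁻]/[CO2(aq)]:  pH = pK1 + log₁₀([HCO3⁻]/[CO2(aq)])
log₁₀(24.0) = +1.380
pH = 5.99 + (+1.380) = 7.37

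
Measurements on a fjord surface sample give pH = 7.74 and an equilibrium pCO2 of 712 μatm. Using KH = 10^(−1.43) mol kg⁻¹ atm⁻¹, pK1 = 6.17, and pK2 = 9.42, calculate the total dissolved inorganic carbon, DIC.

DIC = 1.03 mmol/kg

[CO2*] = KH · pCO2 = 10^(−1.43) × 712×10^-6 = 2.645×10^-5 mol/kg
α₀ = 1/(1 + K1/[H⁺] + K1K2/[H⁺]²) = 1/(1 + 10^+1.57 + 10^-0.11) = 0.02569
DIC = [CO2*]/α₀ = 2.645×10^-5 / 0.02569 = 1.03 mmol/kg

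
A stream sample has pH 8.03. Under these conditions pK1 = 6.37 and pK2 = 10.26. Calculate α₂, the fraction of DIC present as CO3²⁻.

α₂ = 1 / (1 + [H⁺]/K2 + [H⁺]²/(K1K2)) = 1 / (1 + 10^+2.23 + 10^+0.57)
   = 1 / (1 + 169.82 + 3.7154) = 1/174.54 = 0.005729

α₂ = 0.00573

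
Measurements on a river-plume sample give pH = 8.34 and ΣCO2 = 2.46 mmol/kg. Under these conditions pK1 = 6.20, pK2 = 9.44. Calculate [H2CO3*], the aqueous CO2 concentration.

α₀ = 1 / (1 + K1/[H⁺] + K1K2/[H⁺]²) = 1 / (1 + 10^+2.14 + 10^+1.04)
   = 1 / (1 + 138.04 + 10.965) = 1/150.00 = 0.006667
[CO2*] = α₀ × DIC = 0.006667 × 2.46 = 0.0164 mmol/kg = 16.4 μmol/kg

[CO2*] = 16.4 μmol/kg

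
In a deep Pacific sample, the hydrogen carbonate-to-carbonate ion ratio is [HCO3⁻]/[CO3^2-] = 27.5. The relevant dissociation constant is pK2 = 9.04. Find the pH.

pH = 7.60

From K2 = [H⁺][CO3^2-]/[HCO3⁻]:  pH = pK2 − log₁₀([HCO3⁻]/[CO3^2-])
log₁₀(27.5) = +1.439
pH = 9.04 − (+1.439) = 7.60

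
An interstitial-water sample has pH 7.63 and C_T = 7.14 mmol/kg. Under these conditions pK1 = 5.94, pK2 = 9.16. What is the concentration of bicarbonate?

[HCO3⁻] = 6.80 mmol/kg

α₁ = 1 / (1 + [H⁺]/K1 + K2/[H⁺]) = 1 / (1 + 10^-1.69 + 10^-1.53)
   = 1 / (1 + 0.020417 + 0.029512) = 1/1.0499 = 0.9524
[HCO3⁻] = α₁ × DIC = 0.9524 × 7.14 = 6.80 mmol/kg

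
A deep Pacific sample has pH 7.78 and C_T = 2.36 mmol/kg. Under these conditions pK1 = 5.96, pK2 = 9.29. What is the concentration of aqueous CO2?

α₀ = 1 / (1 + K1/[H⁺] + K1K2/[H⁺]²) = 1 / (1 + 10^+1.82 + 10^+0.31)
   = 1 / (1 + 66.069 + 2.0417) = 1/69.111 = 0.01447
[CO2*] = α₀ × DIC = 0.01447 × 2.36 = 0.0341 mmol/kg

[CO2*] = 0.0341 mmol/kg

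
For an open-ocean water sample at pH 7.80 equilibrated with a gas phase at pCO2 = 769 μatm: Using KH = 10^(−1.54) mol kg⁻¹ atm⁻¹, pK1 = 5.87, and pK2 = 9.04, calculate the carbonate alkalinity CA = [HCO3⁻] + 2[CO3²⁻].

CA = 2.10 mmol/kg

[CO2*] = KH · pCO2 = 10^(−1.54) × 769×10^-6 = 2.218×10^-5 mol/kg
α₀ = 1/(1 + K1/[H⁺] + K1K2/[H⁺]²) = 1/(1 + 10^+1.93 + 10^+0.69) = 0.01099
DIC = [CO2*]/α₀ = 2.218×10^-5 / 0.01099 = 2.018 mmol/kg
CA = (α₁ + 2α₂)·DIC = (0.9352 + 2×0.05381) × 2.018 = 2.10 mmol/kg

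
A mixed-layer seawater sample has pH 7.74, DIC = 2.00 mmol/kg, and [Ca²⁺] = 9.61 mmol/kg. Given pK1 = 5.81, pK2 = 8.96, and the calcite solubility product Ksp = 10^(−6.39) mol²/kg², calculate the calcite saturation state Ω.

Ω = 2.65

α₂ = 1 / (1 + [H⁺]/K2 + [H⁺]²/(K1K2)) = 1 / (1 + 10^+1.22 + 10^-0.71)
   = 1 / (1 + 16.596 + 0.19498) = 1/17.791 = 0.05621
[CO3²⁻] = α₂ × DIC = 0.05621 × 2.00 = 0.1124 mmol/kg
Ksp = 10^(−6.39) = 4.074×10^-7
Ω = [Ca²⁺][CO3²⁻]/Ksp = (9.61×10^-3)(1.124×10^-4) / 4.074×10^-7 = 2.65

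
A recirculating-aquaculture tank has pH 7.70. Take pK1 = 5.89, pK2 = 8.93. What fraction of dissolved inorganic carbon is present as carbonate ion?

α₂ = 1 / (1 + [H⁺]/K2 + [H⁺]²/(K1K2)) = 1 / (1 + 10^+1.23 + 10^-0.58)
   = 1 / (1 + 16.982 + 0.26303) = 1/18.245 = 0.05481

α₂ = 0.0548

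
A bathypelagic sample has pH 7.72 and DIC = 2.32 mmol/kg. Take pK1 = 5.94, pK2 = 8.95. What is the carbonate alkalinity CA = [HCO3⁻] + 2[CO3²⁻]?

CA = 2.41 mmol/kg

CA = [HCO3⁻] + 2[CO3²⁻] = (α₁ + 2α₂)·DIC
At pH 7.72: [H⁺]/K1 = 10^-1.78 = 0.016596, K2/[H⁺] = 10^-1.23 = 0.058884
α₁ = 1/(1 + 0.016596 + 0.058884) = 1/1.0755 = 0.9298; α₂ = α₁·K2/[H⁺] = 0.05475
α₁ + 2α₂ = 1.0393
CA = 1.0393 × 2.32 = 2.41 mmol/kg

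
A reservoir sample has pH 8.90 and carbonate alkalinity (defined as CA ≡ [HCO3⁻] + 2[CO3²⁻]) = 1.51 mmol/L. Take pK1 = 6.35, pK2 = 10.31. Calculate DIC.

DIC = 1.46 mmol/L

CA = [HCO3⁻] + 2[CO3²⁻] = (α₁ + 2α₂)·DIC
At pH 8.90: [H⁺]/K1 = 10^-2.55 = 0.0028184, K2/[H⁺] = 10^-1.41 = 0.038905
α₁ = 1/(1 + 0.0028184 + 0.038905) = 1/1.0417 = 0.9599; α₂ = α₁·K2/[H⁺] = 0.03735
α₁ + 2α₂ = 1.0346
DIC = CA / (α₁ + 2α₂) = 1.51 / 1.0346 = 1.46 mmol/L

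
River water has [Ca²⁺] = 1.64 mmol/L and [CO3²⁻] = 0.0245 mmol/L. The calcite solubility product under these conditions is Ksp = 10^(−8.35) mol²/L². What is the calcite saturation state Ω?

Ω = 9.00

Ksp = 10^(−8.35) = 4.467×10^-9
Ω = [Ca²⁺][CO3²⁻]/Ksp = (1.64×10^-3)(0.0245×10^-3) / 4.467×10^-9 = 9.00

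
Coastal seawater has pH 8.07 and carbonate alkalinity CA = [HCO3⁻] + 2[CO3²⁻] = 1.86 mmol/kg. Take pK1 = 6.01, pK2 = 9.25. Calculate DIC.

DIC = 1.77 mmol/kg

CA = [HCO3⁻] + 2[CO3²⁻] = (α₁ + 2α₂)·DIC
At pH 8.07: [H⁺]/K1 = 10^-2.06 = 0.0087096, K2/[H⁺] = 10^-1.18 = 0.066069
α₁ = 1/(1 + 0.0087096 + 0.066069) = 1/1.0748 = 0.9304; α₂ = α₁·K2/[H⁺] = 0.06147
α₁ + 2α₂ = 1.0534
DIC = CA / (α₁ + 2α₂) = 1.86 / 1.0534 = 1.77 mmol/kg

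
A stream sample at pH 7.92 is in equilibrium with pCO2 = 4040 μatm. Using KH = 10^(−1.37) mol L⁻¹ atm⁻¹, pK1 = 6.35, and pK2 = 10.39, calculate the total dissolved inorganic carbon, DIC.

DIC = 6.60 mmol/L

[CO2*] = KH · pCO2 = 10^(−1.37) × 4040×10^-6 = 1.723×10^-4 mol/L
α₀ = 1/(1 + K1/[H⁺] + K1K2/[H⁺]²) = 1/(1 + 10^+1.57 + 10^-0.90) = 0.02612
DIC = [CO2*]/α₀ = 1.723×10^-4 / 0.02612 = 6.60 mmol/L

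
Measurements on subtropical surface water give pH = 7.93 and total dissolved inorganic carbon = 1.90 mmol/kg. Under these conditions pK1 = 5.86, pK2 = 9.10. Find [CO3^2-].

α₂ = 1 / (1 + [H⁺]/K2 + [H⁺]²/(K1K2)) = 1 / (1 + 10^+1.17 + 10^-0.90)
   = 1 / (1 + 14.791 + 0.12589) = 1/15.917 = 0.06283
[CO3²⁻] = α₂ × DIC = 0.06283 × 1.90 = 0.119 mmol/kg

[CO3²⁻] = 0.119 mmol/kg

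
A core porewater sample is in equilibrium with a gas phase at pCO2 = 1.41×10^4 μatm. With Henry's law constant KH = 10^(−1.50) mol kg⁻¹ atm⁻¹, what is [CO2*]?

[CO2*] = 446 μmol/kg

KH = 10^(−1.50) = 3.162×10^-2 mol kg⁻¹ atm⁻¹
[CO2*] = KH · pCO2 = 3.162×10^-2 × 1.41×10^4×10^-6 atm = 4.46×10^-4 mol/kg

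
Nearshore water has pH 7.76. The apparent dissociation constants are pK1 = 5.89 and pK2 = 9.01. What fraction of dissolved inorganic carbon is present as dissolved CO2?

α₀ = 1 / (1 + K1/[H⁺] + K1K2/[H⁺]²) = 1 / (1 + 10^+1.87 + 10^+0.62)
   = 1 / (1 + 74.131 + 4.1687) = 1/79.300 = 0.01261

α₀ = 0.0126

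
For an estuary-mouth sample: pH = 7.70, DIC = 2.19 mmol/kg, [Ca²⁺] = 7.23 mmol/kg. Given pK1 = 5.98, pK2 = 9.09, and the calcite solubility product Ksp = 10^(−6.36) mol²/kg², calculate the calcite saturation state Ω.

Ω = 1.39

α₂ = 1 / (1 + [H⁺]/K2 + [H⁺]²/(K1K2)) = 1 / (1 + 10^+1.39 + 10^-0.33)
   = 1 / (1 + 24.547 + 0.46774) = 1/26.015 = 0.03844
[CO3²⁻] = α₂ × DIC = 0.03844 × 2.19 = 0.08418 mmol/kg
Ksp = 10^(−6.36) = 4.365×10^-7
Ω = [Ca²⁺][CO3²⁻]/Ksp = (7.23×10^-3)(8.418×10^-5) / 4.365×10^-7 = 1.39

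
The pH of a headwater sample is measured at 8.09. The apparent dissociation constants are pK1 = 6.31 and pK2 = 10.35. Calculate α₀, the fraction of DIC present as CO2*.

α₀ = 1 / (1 + K1/[H⁺] + K1K2/[H⁺]²) = 1 / (1 + 10^+1.78 + 10^-0.48)
   = 1 / (1 + 60.256 + 0.33113) = 1/61.587 = 0.01624

α₀ = 0.0162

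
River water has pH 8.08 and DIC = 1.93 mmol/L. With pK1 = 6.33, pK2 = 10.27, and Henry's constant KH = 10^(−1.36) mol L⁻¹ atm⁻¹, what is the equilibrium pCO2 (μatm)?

α₀ = 1 / (1 + K1/[H⁺] + K1K2/[H⁺]²) = 1 / (1 + 10^+1.75 + 10^-0.44)
   = 1 / (1 + 56.234 + 0.36308) = 1/57.597 = 0.01736
[CO2*] = α₀ × DIC = 0.01736 × 1.93 = 0.03351 mmol/L
pCO2 = [CO2*]/KH = 3.351×10^-5 / 4.365×10^-2 = 768 μatm

pCO2 = 768 μatm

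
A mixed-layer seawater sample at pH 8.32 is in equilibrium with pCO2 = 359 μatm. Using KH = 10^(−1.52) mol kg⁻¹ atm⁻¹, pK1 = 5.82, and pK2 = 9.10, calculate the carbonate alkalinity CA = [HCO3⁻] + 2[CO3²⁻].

[CO2*] = KH · pCO2 = 10^(−1.52) × 359×10^-6 = 1.084×10^-5 mol/kg
α₀ = 1/(1 + K1/[H⁺] + K1K2/[H⁺]²) = 1/(1 + 10^+2.50 + 10^+1.72) = 0.002705
DIC = [CO2*]/α₀ = 1.084×10^-5 / 0.002705 = 4.008 mmol/kg
CA = (α₁ + 2α₂)·DIC = (0.8553 + 2×0.1420) × 4.008 = 4.57 mmol/kg

CA = 4.57 mmol/kg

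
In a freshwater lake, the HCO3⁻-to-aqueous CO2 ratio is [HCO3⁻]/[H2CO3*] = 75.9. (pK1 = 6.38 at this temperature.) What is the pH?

From K1 = [H⁺][HCO3⁻]/[H2CO3*]:  pH = pK1 + log₁₀([HCO3⁻]/[H2CO3*])
log₁₀(75.9) = +1.880
pH = 6.38 + (+1.880) = 8.26

pH = 8.26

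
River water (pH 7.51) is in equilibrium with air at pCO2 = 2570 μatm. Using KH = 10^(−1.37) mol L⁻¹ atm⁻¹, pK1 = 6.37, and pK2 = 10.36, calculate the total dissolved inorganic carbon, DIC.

[CO2*] = KH · pCO2 = 10^(−1.37) × 2570×10^-6 = 1.096×10^-4 mol/L
α₀ = 1/(1 + K1/[H⁺] + K1K2/[H⁺]²) = 1/(1 + 10^+1.14 + 10^-1.71) = 0.06746
DIC = [CO2*]/α₀ = 1.096×10^-4 / 0.06746 = 1.63 mmol/L

DIC = 1.63 mmol/L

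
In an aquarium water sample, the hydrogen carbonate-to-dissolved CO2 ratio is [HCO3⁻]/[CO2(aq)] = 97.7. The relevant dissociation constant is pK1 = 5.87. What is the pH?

From K1 = [H⁺][HCO3⁻]/[CO2(aq)]:  pH = pK1 + log₁₀([HCO3⁻]/[CO2(aq)])
log₁₀(97.7) = +1.990
pH = 5.87 + (+1.990) = 7.86

pH = 7.86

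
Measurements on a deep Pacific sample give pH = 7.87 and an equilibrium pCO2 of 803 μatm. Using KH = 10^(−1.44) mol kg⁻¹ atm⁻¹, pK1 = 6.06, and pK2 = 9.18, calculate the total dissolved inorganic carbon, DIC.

[CO2*] = KH · pCO2 = 10^(−1.44) × 803×10^-6 = 2.916×10^-5 mol/kg
α₀ = 1/(1 + K1/[H⁺] + K1K2/[H⁺]²) = 1/(1 + 10^+1.81 + 10^+0.50) = 0.01455
DIC = [CO2*]/α₀ = 2.916×10^-5 / 0.01455 = 2.00 mmol/kg

DIC = 2.00 mmol/kg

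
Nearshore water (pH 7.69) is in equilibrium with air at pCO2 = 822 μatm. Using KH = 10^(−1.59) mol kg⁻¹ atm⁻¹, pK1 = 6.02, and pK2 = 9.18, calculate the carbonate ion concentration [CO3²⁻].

[CO2*] = KH · pCO2 = 10^(−1.59) × 822×10^-6 = 2.113×10^-5 mol/kg
α₀ = 1/(1 + K1/[H⁺] + K1K2/[H⁺]²) = 1/(1 + 10^+1.67 + 10^+0.18) = 0.02029
DIC = [CO2*]/α₀ = 2.113×10^-5 / 0.02029 = 1.041 mmol/kg
[CO3²⁻] = α₂·DIC; α₂ = 0.03071, so [CO3²⁻] = 0.03071 × 1.041 = 0.0320 mmol/kg

[CO3²⁻] = 0.0320 mmol/kg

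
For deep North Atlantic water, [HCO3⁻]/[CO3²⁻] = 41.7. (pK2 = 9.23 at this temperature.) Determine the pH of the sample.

pH = 7.61

From K2 = [H⁺][CO3²⁻]/[HCO3⁻]:  pH = pK2 − log₁₀([HCO3⁻]/[CO3²⁻])
log₁₀(41.7) = +1.620
pH = 9.23 − (+1.620) = 7.61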